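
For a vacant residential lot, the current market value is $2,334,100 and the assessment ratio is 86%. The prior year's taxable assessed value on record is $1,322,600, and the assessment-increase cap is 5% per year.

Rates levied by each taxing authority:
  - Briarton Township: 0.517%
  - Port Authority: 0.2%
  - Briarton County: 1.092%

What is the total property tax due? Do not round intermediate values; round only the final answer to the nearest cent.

Uncapped assessed value = $2,334,100 × 0.86 = $2,007,326
Cap limit = $1,322,600 × 1.05 = $1,388,730
Taxable assessed value = min($2,007,326, $1,388,730) = $1,388,730 (cap binds)
Briarton Township: $1,388,730 × 0.00517 = $7,179.7341
Port Authority: $1,388,730 × 0.002 = $2,777.46
Briarton County: $1,388,730 × 0.01092 = $15,164.9316
Total = $25,122.1257

$25,122.13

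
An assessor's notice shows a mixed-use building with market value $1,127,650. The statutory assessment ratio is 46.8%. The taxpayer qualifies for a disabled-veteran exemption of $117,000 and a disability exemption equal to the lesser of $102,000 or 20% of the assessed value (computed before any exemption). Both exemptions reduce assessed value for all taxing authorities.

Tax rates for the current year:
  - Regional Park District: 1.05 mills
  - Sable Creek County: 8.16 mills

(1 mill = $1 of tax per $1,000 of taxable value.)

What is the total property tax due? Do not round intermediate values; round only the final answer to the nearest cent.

$2,843.50

Assessed value = $1,127,650 × 0.468 = $527,740.2
Disability exemption = min($102,000, 20% × $527,740.2) = min($102,000, $105,548.04) = $102,000 (dollar cap binds)
Taxable value = $527,740.2 − $117,000 − $102,000 = $308,740.2
Regional Park District: $308,740.2 × 0.00105 = $324.17721
Sable Creek County: $308,740.2 × 0.00816 = $2,519.320032
Total = $2,843.497242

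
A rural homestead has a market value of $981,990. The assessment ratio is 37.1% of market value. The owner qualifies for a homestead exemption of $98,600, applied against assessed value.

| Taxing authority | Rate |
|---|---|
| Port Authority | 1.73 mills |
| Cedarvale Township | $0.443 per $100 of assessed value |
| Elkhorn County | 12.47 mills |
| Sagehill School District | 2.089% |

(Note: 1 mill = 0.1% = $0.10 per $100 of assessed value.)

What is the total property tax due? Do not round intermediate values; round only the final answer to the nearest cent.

$10,501.19

Assessed value = $981,990 × 0.371 = $364,318.29
Taxable value = $364,318.29 − $98,600 = $265,718.29
Port Authority: $265,718.29 × 0.00173 = $459.6926417
Cedarvale Township: $265,718.29 × 0.00443 = $1,177.1320247
Elkhorn County: $265,718.29 × 0.01247 = $3,313.5070763
Sagehill School District: $265,718.29 × 0.02089 = $5,550.8550781
Total = $10,501.1868208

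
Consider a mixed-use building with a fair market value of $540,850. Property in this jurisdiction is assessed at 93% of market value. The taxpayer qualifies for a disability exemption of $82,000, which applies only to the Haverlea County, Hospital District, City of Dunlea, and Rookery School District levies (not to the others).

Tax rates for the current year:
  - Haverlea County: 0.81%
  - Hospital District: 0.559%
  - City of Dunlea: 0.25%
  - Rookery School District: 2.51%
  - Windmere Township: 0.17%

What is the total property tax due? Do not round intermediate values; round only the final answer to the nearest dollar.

$18,238

Assessed value = $540,850 × 0.93 = $502,990.5
Haverlea County: ($502,990.5 − $82,000) × 0.0081 = $420,990.5 × 0.0081 = $3,410.02305
Hospital District: ($502,990.5 − $82,000) × 0.00559 = $420,990.5 × 0.00559 = $2,353.336895
City of Dunlea: ($502,990.5 − $82,000) × 0.0025 = $420,990.5 × 0.0025 = $1,052.47625
Rookery School District: ($502,990.5 − $82,000) × 0.0251 = $420,990.5 × 0.0251 = $10,566.86155
Windmere Township: $502,990.5 × 0.0017 = $855.08385
Total = $18,237.781595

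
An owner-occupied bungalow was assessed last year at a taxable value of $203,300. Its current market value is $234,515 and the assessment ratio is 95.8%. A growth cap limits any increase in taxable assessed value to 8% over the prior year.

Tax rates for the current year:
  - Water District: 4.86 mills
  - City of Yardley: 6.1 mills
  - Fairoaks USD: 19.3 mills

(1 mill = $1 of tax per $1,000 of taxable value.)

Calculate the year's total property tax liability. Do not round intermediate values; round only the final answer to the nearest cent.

Uncapped assessed value = $234,515 × 0.958 = $224,665.37
Cap limit = $203,300 × 1.08 = $219,564
Taxable assessed value = min($224,665.37, $219,564) = $219,564 (cap binds)
Water District: $219,564 × 0.00486 = $1,067.08104
City of Yardley: $219,564 × 0.0061 = $1,339.3404
Fairoaks USD: $219,564 × 0.0193 = $4,237.5852
Total = $6,644.00664

$6,644.01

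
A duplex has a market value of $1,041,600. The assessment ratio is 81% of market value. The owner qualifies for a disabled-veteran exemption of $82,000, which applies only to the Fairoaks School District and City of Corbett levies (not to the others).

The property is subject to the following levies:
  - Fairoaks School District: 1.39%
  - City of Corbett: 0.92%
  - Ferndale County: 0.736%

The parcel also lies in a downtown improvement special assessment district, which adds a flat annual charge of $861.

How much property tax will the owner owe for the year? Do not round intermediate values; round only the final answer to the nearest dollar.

$24,666

Assessed value = $1,041,600 × 0.81 = $843,696
Fairoaks School District: ($843,696 − $82,000) × 0.0139 = $761,696 × 0.0139 = $10,587.5744
City of Corbett: ($843,696 − $82,000) × 0.0092 = $761,696 × 0.0092 = $7,007.6032
Ferndale County: $843,696 × 0.00736 = $6,209.60256
Levies subtotal = $23,804.78016
Total = $23,804.78016 + $861 = $24,665.78016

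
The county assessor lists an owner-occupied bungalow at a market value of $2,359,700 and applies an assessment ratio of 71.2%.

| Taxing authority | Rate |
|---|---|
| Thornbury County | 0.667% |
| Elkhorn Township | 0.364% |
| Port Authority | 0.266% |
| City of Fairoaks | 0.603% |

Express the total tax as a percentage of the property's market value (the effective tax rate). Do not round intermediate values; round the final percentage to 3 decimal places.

Assessed value = $2,359,700 × 0.712 = $1,680,106.4
Thornbury County: $1,680,106.4 × 0.00667 = $11,206.309688
Elkhorn Township: $1,680,106.4 × 0.00364 = $6,115.587296
Port Authority: $1,680,106.4 × 0.00266 = $4,469.083024
City of Fairoaks: $1,680,106.4 × 0.00603 = $10,131.041592
Total tax = $31,922.0216
Effective rate = $31,922.0216 ÷ $2,359,700 = 1.353% of market value

1.353%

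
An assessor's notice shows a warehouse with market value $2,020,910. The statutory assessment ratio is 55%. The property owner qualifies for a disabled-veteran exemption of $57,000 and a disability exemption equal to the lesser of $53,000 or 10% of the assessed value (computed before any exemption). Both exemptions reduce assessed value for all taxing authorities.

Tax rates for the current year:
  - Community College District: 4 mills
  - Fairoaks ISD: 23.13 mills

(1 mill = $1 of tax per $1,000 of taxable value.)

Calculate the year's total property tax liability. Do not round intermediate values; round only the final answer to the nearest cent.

Assessed value = $2,020,910 × 0.55 = $1,111,500.5
Disability exemption = min($53,000, 10% × $1,111,500.5) = min($53,000, $111,150.05) = $53,000 (dollar cap binds)
Taxable value = $1,111,500.5 − $57,000 − $53,000 = $1,001,500.5
Community College District: $1,001,500.5 × 0.004 = $4,006.002
Fairoaks ISD: $1,001,500.5 × 0.02313 = $23,164.706565
Total = $27,170.708565

$27,170.71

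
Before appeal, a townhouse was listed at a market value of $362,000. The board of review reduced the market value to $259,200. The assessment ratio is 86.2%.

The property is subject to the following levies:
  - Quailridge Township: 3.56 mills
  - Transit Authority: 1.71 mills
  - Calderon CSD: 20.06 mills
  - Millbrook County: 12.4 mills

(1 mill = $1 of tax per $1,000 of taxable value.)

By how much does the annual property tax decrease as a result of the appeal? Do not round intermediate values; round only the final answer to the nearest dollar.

$3,343

Old assessed value = $362,000 × 0.862 = $312,044
New assessed value = $259,200 × 0.862 = $223,430.4
Combined rate = 0.00356 + 0.00171 + 0.02006 + 0.0124 = 0.03773
Old tax = $312,044 × 0.03773 = $11,773.42012
New tax = $223,430.4 × 0.03773 = $8,430.028992
Reduction = $11,773.42012 − $8,430.028992 = $3,343.391128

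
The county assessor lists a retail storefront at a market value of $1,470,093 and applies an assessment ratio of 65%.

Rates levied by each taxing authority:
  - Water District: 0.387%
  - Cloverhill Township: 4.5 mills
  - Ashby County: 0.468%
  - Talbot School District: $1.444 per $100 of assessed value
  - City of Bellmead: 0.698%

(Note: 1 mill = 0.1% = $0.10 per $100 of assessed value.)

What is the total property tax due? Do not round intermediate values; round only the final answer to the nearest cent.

Assessed value = $1,470,093 × 0.65 = $955,560.45
Water District: $955,560.45 × 0.00387 = $3,698.0189415
Cloverhill Township: $955,560.45 × 0.0045 = $4,300.022025
Ashby County: $955,560.45 × 0.00468 = $4,472.022906
Talbot School District: $955,560.45 × 0.01444 = $13,798.292898
City of Bellmead: $955,560.45 × 0.00698 = $6,669.811941
Total = $32,938.1687115

$32,938.17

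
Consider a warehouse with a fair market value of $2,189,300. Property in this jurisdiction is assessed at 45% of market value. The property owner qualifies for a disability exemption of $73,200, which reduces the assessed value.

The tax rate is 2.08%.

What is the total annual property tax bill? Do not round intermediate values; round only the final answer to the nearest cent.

Assessed value = $2,189,300 × 0.45 = $985,185
Taxable value = $985,185 − $73,200 = $911,985
Tax = $911,985 × 0.0208 = $18,969.288

$18,969.29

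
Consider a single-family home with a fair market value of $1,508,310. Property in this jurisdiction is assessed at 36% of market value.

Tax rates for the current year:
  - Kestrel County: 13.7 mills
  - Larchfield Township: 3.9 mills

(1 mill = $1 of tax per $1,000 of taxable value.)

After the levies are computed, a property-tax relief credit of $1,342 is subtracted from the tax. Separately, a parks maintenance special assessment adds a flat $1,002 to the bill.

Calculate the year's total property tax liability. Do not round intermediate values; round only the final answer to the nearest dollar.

Assessed value = $1,508,310 × 0.36 = $542,991.6
Kestrel County: $542,991.6 × 0.0137 = $7,438.98492
Larchfield Township: $542,991.6 × 0.0039 = $2,117.66724
Levies subtotal = $9,556.65216
After credit = $9,556.65216 − $1,342 = $8,214.65216
Total = $8,214.65216 + $1,002 = $9,216.65216

$9,217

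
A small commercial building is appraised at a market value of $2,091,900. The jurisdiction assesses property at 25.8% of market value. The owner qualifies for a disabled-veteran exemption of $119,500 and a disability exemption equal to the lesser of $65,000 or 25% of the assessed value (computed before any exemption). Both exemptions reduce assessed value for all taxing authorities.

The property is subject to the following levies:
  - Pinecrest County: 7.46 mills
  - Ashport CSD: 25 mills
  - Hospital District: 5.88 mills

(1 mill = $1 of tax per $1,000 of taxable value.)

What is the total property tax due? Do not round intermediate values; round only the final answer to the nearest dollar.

Assessed value = $2,091,900 × 0.258 = $539,710.2
Disability exemption = min($65,000, 25% × $539,710.2) = min($65,000, $134,927.55) = $65,000 (dollar cap binds)
Taxable value = $539,710.2 − $119,500 − $65,000 = $355,210.2
Pinecrest County: $355,210.2 × 0.00746 = $2,649.868092
Ashport CSD: $355,210.2 × 0.025 = $8,880.255
Hospital District: $355,210.2 × 0.00588 = $2,088.635976
Total = $13,618.759068

$13,619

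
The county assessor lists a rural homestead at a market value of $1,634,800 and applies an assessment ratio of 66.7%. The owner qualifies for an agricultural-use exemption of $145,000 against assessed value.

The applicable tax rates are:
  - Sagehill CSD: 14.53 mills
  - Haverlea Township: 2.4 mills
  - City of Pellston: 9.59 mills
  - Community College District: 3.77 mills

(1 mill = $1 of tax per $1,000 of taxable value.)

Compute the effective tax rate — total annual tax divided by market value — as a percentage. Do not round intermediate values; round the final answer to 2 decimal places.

Assessed value = $1,634,800 × 0.667 = $1,090,411.6
Taxable value = $1,090,411.6 − $145,000 = $945,411.6
Sagehill CSD: $945,411.6 × 0.01453 = $13,736.830548
Haverlea Township: $945,411.6 × 0.0024 = $2,268.98784
City of Pellston: $945,411.6 × 0.00959 = $9,066.497244
Community College District: $945,411.6 × 0.00377 = $3,564.201732
Total tax = $28,636.517364
Effective rate = $28,636.517364 ÷ $1,634,800 = 1.75% of market value

1.75%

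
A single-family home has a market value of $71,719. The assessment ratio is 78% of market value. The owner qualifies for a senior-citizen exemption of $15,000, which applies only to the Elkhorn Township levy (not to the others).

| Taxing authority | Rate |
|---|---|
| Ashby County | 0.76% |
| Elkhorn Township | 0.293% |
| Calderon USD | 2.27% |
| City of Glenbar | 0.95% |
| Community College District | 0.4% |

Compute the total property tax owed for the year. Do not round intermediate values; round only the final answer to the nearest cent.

$2,570.16

Assessed value = $71,719 × 0.78 = $55,940.82
Ashby County: $55,940.82 × 0.0076 = $425.150232
Elkhorn Township: ($55,940.82 − $15,000) × 0.00293 = $40,940.82 × 0.00293 = $119.9566026
Calderon USD: $55,940.82 × 0.0227 = $1,269.856614
City of Glenbar: $55,940.82 × 0.0095 = $531.43779
Community College District: $55,940.82 × 0.004 = $223.76328
Total = $2,570.1645186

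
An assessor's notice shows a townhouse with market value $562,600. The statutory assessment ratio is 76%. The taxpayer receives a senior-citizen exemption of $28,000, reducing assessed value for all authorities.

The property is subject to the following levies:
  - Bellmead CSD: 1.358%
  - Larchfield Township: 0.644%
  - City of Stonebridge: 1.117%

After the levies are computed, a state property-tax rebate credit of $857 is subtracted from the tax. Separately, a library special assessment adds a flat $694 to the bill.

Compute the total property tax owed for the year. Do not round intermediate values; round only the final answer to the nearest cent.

$12,299.78

Assessed value = $562,600 × 0.76 = $427,576
Taxable value = $427,576 − $28,000 = $399,576
Bellmead CSD: $399,576 × 0.01358 = $5,426.24208
Larchfield Township: $399,576 × 0.00644 = $2,573.26944
City of Stonebridge: $399,576 × 0.01117 = $4,463.26392
Levies subtotal = $12,462.77544
After credit = $12,462.77544 − $857 = $11,605.77544
Total = $11,605.77544 + $694 = $12,299.77544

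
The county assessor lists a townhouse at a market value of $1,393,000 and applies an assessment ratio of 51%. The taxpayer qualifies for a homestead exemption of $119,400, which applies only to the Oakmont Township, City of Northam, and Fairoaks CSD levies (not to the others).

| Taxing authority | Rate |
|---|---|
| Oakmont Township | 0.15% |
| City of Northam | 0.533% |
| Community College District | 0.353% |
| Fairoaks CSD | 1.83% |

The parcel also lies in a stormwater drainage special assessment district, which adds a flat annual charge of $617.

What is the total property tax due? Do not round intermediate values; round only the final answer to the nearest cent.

Assessed value = $1,393,000 × 0.51 = $710,430
Oakmont Township: ($710,430 − $119,400) × 0.0015 = $591,030 × 0.0015 = $886.545
City of Northam: ($710,430 − $119,400) × 0.00533 = $591,030 × 0.00533 = $3,150.1899
Community College District: $710,430 × 0.00353 = $2,507.8179
Fairoaks CSD: ($710,430 − $119,400) × 0.0183 = $591,030 × 0.0183 = $10,815.849
Levies subtotal = $17,360.4018
Total = $17,360.4018 + $617 = $17,977.4018

$17,977.40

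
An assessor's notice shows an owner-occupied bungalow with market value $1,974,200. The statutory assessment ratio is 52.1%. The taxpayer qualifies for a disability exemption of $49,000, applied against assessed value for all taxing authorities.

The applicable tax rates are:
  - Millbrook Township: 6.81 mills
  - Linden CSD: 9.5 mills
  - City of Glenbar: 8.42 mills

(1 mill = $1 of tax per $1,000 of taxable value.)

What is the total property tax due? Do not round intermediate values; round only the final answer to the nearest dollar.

$24,224

Assessed value = $1,974,200 × 0.521 = $1,028,558.2
Taxable value = $1,028,558.2 − $49,000 = $979,558.2
Millbrook Township: $979,558.2 × 0.00681 = $6,670.791342
Linden CSD: $979,558.2 × 0.0095 = $9,305.8029
City of Glenbar: $979,558.2 × 0.00842 = $8,247.880044
Total = $6,670.791342 + $9,305.8029 + $8,247.880044 = $24,224.474286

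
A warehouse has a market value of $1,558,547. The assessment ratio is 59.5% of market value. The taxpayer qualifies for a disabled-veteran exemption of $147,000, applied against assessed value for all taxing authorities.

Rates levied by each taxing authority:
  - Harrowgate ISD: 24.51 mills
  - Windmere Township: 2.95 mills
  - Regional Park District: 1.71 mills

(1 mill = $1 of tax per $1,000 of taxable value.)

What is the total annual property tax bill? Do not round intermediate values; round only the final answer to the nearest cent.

Assessed value = $1,558,547 × 0.595 = $927,335.465
Taxable value = $927,335.465 − $147,000 = $780,335.465
Harrowgate ISD: $780,335.465 × 0.02451 = $19,126.02224715
Windmere Township: $780,335.465 × 0.00295 = $2,301.98962175
Regional Park District: $780,335.465 × 0.00171 = $1,334.37364515
Total = $19,126.02224715 + $2,301.98962175 + $1,334.37364515 = $22,762.38551405

$22,762.39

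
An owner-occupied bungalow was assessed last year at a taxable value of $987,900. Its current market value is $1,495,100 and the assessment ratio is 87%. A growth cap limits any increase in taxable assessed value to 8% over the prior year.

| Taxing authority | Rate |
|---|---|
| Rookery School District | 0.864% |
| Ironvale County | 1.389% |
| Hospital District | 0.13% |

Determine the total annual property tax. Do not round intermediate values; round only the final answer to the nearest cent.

$25,424.99

Uncapped assessed value = $1,495,100 × 0.87 = $1,300,737
Cap limit = $987,900 × 1.08 = $1,066,932
Taxable assessed value = min($1,300,737, $1,066,932) = $1,066,932 (cap binds)
Rookery School District: $1,066,932 × 0.00864 = $9,218.29248
Ironvale County: $1,066,932 × 0.01389 = $14,819.68548
Hospital District: $1,066,932 × 0.0013 = $1,387.0116
Total = $25,424.98956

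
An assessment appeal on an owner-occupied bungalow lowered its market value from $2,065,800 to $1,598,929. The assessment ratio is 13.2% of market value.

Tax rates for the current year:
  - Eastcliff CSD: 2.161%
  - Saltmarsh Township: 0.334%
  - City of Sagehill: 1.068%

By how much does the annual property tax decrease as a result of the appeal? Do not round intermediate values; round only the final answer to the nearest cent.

$2,195.77

Old assessed value = $2,065,800 × 0.132 = $272,685.6
New assessed value = $1,598,929 × 0.132 = $211,058.628
Combined rate = 0.02161 + 0.00334 + 0.01068 = 0.03563
Old tax = $272,685.6 × 0.03563 = $9,715.787928
New tax = $211,058.628 × 0.03563 = $7,520.01891564
Reduction = $9,715.787928 − $7,520.01891564 = $2,195.76901236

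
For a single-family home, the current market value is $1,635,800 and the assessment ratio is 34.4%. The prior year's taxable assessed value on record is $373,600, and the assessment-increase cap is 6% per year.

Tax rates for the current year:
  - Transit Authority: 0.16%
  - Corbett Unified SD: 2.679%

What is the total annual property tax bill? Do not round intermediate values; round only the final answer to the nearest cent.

Uncapped assessed value = $1,635,800 × 0.344 = $562,715.2
Cap limit = $373,600 × 1.06 = $396,016
Taxable assessed value = min($562,715.2, $396,016) = $396,016 (cap binds)
Transit Authority: $396,016 × 0.0016 = $633.6256
Corbett Unified SD: $396,016 × 0.02679 = $10,609.26864
Total = $11,242.89424

$11,242.89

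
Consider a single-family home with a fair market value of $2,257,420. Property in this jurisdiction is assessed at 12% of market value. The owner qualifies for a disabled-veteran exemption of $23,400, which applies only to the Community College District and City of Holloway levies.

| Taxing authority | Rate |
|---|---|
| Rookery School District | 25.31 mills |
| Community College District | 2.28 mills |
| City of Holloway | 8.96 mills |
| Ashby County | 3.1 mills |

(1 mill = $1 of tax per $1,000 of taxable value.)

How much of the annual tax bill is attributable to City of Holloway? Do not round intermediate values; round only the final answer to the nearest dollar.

Assessed value = $2,257,420 × 0.12 = $270,890.4
City of Holloway taxable value = $270,890.4 − $23,400 = $247,490.4
City of Holloway levy = $247,490.4 × 0.00896 = $2,217.513984

$2,218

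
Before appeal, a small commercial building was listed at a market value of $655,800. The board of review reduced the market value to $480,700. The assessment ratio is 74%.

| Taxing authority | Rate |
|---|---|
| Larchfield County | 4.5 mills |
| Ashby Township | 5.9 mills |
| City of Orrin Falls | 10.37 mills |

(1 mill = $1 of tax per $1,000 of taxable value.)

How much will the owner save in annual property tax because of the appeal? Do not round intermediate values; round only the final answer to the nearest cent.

Old assessed value = $655,800 × 0.74 = $485,292
New assessed value = $480,700 × 0.74 = $355,718
Combined rate = 0.0045 + 0.0059 + 0.01037 = 0.02077
Old tax = $485,292 × 0.02077 = $10,079.51484
New tax = $355,718 × 0.02077 = $7,388.26286
Reduction = $10,079.51484 − $7,388.26286 = $2,691.25198

$2,691.25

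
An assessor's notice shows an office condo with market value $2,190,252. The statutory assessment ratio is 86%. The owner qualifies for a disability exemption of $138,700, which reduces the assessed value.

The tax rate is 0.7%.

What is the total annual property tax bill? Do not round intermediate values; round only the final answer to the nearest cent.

Assessed value = $2,190,252 × 0.86 = $1,883,616.72
Taxable value = $1,883,616.72 − $138,700 = $1,744,916.72
Tax = $1,744,916.72 × 0.007 = $12,214.41704

$12,214.42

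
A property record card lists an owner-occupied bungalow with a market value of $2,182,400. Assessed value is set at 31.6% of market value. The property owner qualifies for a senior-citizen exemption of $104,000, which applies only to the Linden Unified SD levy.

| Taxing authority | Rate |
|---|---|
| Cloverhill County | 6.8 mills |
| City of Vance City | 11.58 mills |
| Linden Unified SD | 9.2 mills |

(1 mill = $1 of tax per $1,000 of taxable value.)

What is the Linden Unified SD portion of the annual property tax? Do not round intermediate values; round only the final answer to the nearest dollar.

$5,388

Assessed value = $2,182,400 × 0.316 = $689,638.4
Linden Unified SD taxable value = $689,638.4 − $104,000 = $585,638.4
Linden Unified SD levy = $585,638.4 × 0.0092 = $5,387.87328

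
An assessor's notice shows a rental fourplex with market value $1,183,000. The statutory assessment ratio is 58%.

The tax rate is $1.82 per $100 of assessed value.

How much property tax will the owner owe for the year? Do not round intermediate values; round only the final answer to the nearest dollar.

$12,488

Assessed value = $1,183,000 × 0.58 = $686,140
Tax = $686,140 × 0.0182 = $12,487.748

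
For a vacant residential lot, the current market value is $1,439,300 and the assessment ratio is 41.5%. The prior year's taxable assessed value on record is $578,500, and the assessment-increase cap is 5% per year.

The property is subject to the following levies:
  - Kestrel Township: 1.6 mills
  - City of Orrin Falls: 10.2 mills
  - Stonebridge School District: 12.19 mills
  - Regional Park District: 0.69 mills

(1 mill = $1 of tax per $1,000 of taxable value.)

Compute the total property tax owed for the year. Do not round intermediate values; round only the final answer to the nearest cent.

Uncapped assessed value = $1,439,300 × 0.415 = $597,309.5
Cap limit = $578,500 × 1.05 = $607,425
Taxable assessed value = min($597,309.5, $607,425) = $597,309.5 (cap does not bind)
Kestrel Township: $597,309.5 × 0.0016 = $955.6952
City of Orrin Falls: $597,309.5 × 0.0102 = $6,092.5569
Stonebridge School District: $597,309.5 × 0.01219 = $7,281.202805
Regional Park District: $597,309.5 × 0.00069 = $412.143555
Total = $14,741.59846

$14,741.60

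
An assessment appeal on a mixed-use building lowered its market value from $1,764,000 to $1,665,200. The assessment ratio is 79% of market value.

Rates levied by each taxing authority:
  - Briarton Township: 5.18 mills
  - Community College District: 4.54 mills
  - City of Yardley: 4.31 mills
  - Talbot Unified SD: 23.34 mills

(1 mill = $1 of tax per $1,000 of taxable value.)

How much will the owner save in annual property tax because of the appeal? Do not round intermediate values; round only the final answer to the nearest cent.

$2,916.80

Old assessed value = $1,764,000 × 0.79 = $1,393,560
New assessed value = $1,665,200 × 0.79 = $1,315,508
Combined rate = 0.00518 + 0.00454 + 0.00431 + 0.02334 = 0.03737
Old tax = $1,393,560 × 0.03737 = $52,077.3372
New tax = $1,315,508 × 0.03737 = $49,160.53396
Reduction = $52,077.3372 − $49,160.53396 = $2,916.80324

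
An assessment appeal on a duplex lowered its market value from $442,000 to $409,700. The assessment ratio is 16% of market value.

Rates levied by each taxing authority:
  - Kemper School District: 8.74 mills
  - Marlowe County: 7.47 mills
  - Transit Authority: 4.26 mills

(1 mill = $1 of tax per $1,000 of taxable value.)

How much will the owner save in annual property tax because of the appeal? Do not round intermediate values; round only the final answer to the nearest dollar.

$106

Old assessed value = $442,000 × 0.16 = $70,720
New assessed value = $409,700 × 0.16 = $65,552
Combined rate = 0.00874 + 0.00747 + 0.00426 = 0.02047
Old tax = $70,720 × 0.02047 = $1,447.6384
New tax = $65,552 × 0.02047 = $1,341.84944
Reduction = $1,447.6384 − $1,341.84944 = $105.78896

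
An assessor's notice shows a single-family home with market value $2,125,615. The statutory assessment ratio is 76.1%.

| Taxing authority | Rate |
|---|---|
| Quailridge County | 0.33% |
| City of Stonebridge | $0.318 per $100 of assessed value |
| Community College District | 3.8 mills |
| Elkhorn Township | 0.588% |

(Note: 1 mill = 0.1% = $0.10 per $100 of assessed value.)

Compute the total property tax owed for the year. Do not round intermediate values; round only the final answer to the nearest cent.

Assessed value = $2,125,615 × 0.761 = $1,617,593.015
Quailridge County: $1,617,593.015 × 0.0033 = $5,338.0569495
City of Stonebridge: $1,617,593.015 × 0.00318 = $5,143.9457877
Community College District: $1,617,593.015 × 0.0038 = $6,146.853457
Elkhorn Township: $1,617,593.015 × 0.00588 = $9,511.4469282
Total = $26,140.3031224

$26,140.30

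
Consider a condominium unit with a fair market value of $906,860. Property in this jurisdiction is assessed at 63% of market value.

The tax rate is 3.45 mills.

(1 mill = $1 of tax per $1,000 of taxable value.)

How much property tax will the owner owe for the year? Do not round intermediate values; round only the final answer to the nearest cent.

$1,971.06

Assessed value = $906,860 × 0.63 = $571,321.8
Tax = $571,321.8 × 0.00345 = $1,971.06021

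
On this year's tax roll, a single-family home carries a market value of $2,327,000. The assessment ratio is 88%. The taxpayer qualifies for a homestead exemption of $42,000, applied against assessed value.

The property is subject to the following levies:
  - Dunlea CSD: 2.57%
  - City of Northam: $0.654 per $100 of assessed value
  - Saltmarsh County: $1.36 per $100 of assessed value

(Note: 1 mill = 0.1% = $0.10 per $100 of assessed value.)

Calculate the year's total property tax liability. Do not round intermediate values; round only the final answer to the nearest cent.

$91,944.04

Assessed value = $2,327,000 × 0.88 = $2,047,760
Taxable value = $2,047,760 − $42,000 = $2,005,760
Dunlea CSD: $2,005,760 × 0.0257 = $51,548.032
City of Northam: $2,005,760 × 0.00654 = $13,117.6704
Saltmarsh County: $2,005,760 × 0.0136 = $27,278.336
Total = $91,944.0384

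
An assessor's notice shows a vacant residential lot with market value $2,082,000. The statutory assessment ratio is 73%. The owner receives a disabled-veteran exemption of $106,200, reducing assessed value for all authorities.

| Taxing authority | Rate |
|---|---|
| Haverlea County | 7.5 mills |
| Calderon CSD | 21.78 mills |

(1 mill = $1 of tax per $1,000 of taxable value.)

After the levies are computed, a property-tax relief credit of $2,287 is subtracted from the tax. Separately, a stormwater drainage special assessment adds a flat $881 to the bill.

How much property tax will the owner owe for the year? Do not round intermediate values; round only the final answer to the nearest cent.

$39,985.96

Assessed value = $2,082,000 × 0.73 = $1,519,860
Taxable value = $1,519,860 − $106,200 = $1,413,660
Haverlea County: $1,413,660 × 0.0075 = $10,602.45
Calderon CSD: $1,413,660 × 0.02178 = $30,789.5148
Levies subtotal = $41,391.9648
After credit = $41,391.9648 − $2,287 = $39,104.9648
Total = $39,104.9648 + $881 = $39,985.9648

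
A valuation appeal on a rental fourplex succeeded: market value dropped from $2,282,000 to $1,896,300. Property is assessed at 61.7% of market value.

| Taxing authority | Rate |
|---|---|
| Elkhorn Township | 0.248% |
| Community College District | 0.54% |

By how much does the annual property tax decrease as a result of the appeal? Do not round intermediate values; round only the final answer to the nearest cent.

$1,875.26

Old assessed value = $2,282,000 × 0.617 = $1,407,994
New assessed value = $1,896,300 × 0.617 = $1,170,017.1
Combined rate = 0.00248 + 0.0054 = 0.00788
Old tax = $1,407,994 × 0.00788 = $11,094.99272
New tax = $1,170,017.1 × 0.00788 = $9,219.734748
Reduction = $11,094.99272 − $9,219.734748 = $1,875.257972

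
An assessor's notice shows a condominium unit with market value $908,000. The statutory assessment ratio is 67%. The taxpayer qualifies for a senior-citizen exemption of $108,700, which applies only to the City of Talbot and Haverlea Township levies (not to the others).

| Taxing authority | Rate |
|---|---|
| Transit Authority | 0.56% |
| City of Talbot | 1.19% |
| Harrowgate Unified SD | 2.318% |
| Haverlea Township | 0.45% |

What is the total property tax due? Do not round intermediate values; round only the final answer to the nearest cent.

$25,703.02

Assessed value = $908,000 × 0.67 = $608,360
Transit Authority: $608,360 × 0.0056 = $3,406.816
City of Talbot: ($608,360 − $108,700) × 0.0119 = $499,660 × 0.0119 = $5,945.954
Harrowgate Unified SD: $608,360 × 0.02318 = $14,101.7848
Haverlea Township: ($608,360 − $108,700) × 0.0045 = $499,660 × 0.0045 = $2,248.47
Total = $25,703.0248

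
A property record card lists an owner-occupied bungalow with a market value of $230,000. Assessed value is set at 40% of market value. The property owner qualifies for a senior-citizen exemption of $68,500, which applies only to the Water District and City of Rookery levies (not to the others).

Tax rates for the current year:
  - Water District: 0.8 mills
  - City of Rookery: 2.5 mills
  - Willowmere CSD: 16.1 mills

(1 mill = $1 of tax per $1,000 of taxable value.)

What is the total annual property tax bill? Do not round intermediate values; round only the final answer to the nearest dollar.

$1,559

Assessed value = $230,000 × 0.4 = $92,000
Water District: ($92,000 − $68,500) × 0.0008 = $23,500 × 0.0008 = $18.8
City of Rookery: ($92,000 − $68,500) × 0.0025 = $23,500 × 0.0025 = $58.75
Willowmere CSD: $92,000 × 0.0161 = $1,481.2
Total = $1,558.75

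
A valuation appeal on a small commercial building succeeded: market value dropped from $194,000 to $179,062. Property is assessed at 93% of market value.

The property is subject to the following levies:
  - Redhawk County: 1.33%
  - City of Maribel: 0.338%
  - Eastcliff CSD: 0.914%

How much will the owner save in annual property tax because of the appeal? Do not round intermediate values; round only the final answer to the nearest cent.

$358.70

Old assessed value = $194,000 × 0.93 = $180,420
New assessed value = $179,062 × 0.93 = $166,527.66
Combined rate = 0.0133 + 0.00338 + 0.00914 = 0.02582
Old tax = $180,420 × 0.02582 = $4,658.4444
New tax = $166,527.66 × 0.02582 = $4,299.7441812
Reduction = $4,658.4444 − $4,299.7441812 = $358.7002188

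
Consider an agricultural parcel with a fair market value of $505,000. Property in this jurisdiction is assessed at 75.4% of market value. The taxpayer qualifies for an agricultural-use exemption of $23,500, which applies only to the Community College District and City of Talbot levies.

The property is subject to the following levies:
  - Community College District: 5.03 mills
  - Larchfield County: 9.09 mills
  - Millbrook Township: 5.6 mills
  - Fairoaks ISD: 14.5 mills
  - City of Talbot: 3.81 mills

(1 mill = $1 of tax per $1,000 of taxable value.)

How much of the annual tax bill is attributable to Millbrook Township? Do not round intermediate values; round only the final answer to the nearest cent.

$2,132.31

Assessed value = $505,000 × 0.754 = $380,770
Millbrook Township taxable value = $380,770 (exemption does not apply)
Millbrook Township levy = $380,770 × 0.0056 = $2,132.312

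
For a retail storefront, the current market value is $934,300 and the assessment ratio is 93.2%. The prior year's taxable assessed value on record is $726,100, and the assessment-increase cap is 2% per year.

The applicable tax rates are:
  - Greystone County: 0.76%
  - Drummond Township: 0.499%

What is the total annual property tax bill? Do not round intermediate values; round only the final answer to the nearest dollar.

$9,324

Uncapped assessed value = $934,300 × 0.932 = $870,767.6
Cap limit = $726,100 × 1.02 = $740,622
Taxable assessed value = min($870,767.6, $740,622) = $740,622 (cap binds)
Greystone County: $740,622 × 0.0076 = $5,628.7272
Drummond Township: $740,622 × 0.00499 = $3,695.70378
Total = $9,324.43098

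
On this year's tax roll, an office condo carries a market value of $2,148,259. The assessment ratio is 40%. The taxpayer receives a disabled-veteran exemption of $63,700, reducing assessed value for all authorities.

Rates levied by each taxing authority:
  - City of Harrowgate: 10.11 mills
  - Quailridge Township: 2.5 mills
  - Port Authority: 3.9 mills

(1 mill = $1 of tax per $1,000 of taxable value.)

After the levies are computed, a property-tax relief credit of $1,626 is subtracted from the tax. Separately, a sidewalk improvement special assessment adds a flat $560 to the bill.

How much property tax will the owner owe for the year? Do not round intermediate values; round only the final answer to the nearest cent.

$12,069.42

Assessed value = $2,148,259 × 0.4 = $859,303.6
Taxable value = $859,303.6 − $63,700 = $795,603.6
City of Harrowgate: $795,603.6 × 0.01011 = $8,043.552396
Quailridge Township: $795,603.6 × 0.0025 = $1,989.009
Port Authority: $795,603.6 × 0.0039 = $3,102.85404
Levies subtotal = $13,135.415436
After credit = $13,135.415436 − $1,626 = $11,509.415436
Total = $11,509.415436 + $560 = $12,069.415436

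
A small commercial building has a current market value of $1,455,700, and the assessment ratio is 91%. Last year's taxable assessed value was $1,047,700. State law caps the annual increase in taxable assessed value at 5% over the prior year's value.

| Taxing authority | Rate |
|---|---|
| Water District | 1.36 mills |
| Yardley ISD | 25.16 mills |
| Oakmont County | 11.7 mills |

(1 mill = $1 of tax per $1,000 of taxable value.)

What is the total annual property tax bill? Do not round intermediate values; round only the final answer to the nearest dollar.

Uncapped assessed value = $1,455,700 × 0.91 = $1,324,687
Cap limit = $1,047,700 × 1.05 = $1,100,085
Taxable assessed value = min($1,324,687, $1,100,085) = $1,100,085 (cap binds)
Water District: $1,100,085 × 0.00136 = $1,496.1156
Yardley ISD: $1,100,085 × 0.02516 = $27,678.1386
Oakmont County: $1,100,085 × 0.0117 = $12,870.9945
Total = $42,045.2487

$42,045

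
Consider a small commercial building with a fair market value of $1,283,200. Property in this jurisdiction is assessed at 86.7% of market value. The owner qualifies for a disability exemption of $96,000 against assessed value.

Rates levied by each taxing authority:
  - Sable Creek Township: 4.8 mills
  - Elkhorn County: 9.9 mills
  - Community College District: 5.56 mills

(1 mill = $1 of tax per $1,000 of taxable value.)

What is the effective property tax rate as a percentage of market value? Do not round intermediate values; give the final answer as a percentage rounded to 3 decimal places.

1.605%

Assessed value = $1,283,200 × 0.867 = $1,112,534.4
Taxable value = $1,112,534.4 − $96,000 = $1,016,534.4
Sable Creek Township: $1,016,534.4 × 0.0048 = $4,879.36512
Elkhorn County: $1,016,534.4 × 0.0099 = $10,063.69056
Community College District: $1,016,534.4 × 0.00556 = $5,651.931264
Total tax = $20,594.986944
Effective rate = $20,594.986944 ÷ $1,283,200 = 1.605% of market value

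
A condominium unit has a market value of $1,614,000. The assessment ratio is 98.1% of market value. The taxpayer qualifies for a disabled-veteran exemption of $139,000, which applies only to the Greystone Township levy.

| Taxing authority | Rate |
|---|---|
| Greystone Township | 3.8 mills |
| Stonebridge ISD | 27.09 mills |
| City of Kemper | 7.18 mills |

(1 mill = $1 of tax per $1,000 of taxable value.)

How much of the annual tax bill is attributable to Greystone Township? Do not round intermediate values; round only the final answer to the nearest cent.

Assessed value = $1,614,000 × 0.981 = $1,583,334
Greystone Township taxable value = $1,583,334 − $139,000 = $1,444,334
Greystone Township levy = $1,444,334 × 0.0038 = $5,488.4692

$5,488.47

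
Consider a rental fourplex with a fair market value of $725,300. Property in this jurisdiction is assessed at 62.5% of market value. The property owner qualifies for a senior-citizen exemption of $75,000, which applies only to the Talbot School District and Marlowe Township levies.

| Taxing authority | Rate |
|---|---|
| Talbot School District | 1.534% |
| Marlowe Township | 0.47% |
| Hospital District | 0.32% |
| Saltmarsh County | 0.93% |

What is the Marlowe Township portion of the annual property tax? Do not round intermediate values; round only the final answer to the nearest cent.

Assessed value = $725,300 × 0.625 = $453,312.5
Marlowe Township taxable value = $453,312.5 − $75,000 = $378,312.5
Marlowe Township levy = $378,312.5 × 0.0047 = $1,778.06875

$1,778.07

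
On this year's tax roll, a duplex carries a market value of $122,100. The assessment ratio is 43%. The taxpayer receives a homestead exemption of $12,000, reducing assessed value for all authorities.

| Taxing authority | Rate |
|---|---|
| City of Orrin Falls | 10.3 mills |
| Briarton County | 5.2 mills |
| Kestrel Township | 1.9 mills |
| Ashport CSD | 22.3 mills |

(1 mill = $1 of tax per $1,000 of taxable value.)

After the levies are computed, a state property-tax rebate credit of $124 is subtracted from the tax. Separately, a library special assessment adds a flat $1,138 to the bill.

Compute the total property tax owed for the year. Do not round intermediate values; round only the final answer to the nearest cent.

Assessed value = $122,100 × 0.43 = $52,503
Taxable value = $52,503 − $12,000 = $40,503
City of Orrin Falls: $40,503 × 0.0103 = $417.1809
Briarton County: $40,503 × 0.0052 = $210.6156
Kestrel Township: $40,503 × 0.0019 = $76.9557
Ashport CSD: $40,503 × 0.0223 = $903.2169
Levies subtotal = $1,607.9691
After credit = $1,607.9691 − $124 = $1,483.9691
Total = $1,483.9691 + $1,138 = $2,621.9691

$2,621.97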